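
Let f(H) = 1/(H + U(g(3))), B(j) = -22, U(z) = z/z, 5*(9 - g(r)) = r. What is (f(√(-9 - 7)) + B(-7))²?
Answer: 139113/289 + 2984*I/289 ≈ 481.36 + 10.325*I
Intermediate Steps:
g(r) = 9 - r/5
U(z) = 1
f(H) = 1/(1 + H) (f(H) = 1/(H + 1) = 1/(1 + H))
(f(√(-9 - 7)) + B(-7))² = (1/(1 + √(-9 - 7)) - 22)² = (1/(1 + √(-16)) - 22)² = (1/(1 + 4*I) - 22)² = ((1 - 4*I)/17 - 22)² = (-22 + (1 - 4*I)/17)²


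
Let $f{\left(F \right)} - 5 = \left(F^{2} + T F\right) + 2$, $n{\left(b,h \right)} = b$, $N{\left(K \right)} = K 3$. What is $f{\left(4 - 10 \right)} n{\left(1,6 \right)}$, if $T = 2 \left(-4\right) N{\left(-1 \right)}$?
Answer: $-101$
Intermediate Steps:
$N{\left(K \right)} = 3 K$
$T = 24$ ($T = 2 \left(-4\right) 3 \left(-1\right) = \left(-8\right) \left(-3\right) = 24$)
$f{\left(F \right)} = 7 + F^{2} + 24 F$ ($f{\left(F \right)} = 5 + \left(\left(F^{2} + 24 F\right) + 2\right) = 5 + \left(2 + F^{2} + 24 F\right) = 7 + F^{2} + 24 F$)
$f{\left(4 - 10 \right)} n{\left(1,6 \right)} = \left(7 + \left(4 - 10\right)^{2} + 24 \left(4 - 10\right)\right) 1 = \left(7 + \left(-6\right)^{2} + 24 \left(-6\right)\right) 1 = \left(7 + 36 - 144\right) 1 = \left(-101\right) 1 = -101$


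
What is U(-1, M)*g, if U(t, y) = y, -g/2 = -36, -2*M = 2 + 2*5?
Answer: -432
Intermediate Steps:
M = -6 (M = -(2 + 2*5)/2 = -(2 + 10)/2 = -½*12 = -6)
g = 72 (g = -2*(-36) = 72)
U(-1, M)*g = -6*72 = -432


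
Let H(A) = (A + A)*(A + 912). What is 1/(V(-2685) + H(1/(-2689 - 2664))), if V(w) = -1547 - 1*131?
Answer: -28654609/48092197772 ≈ -0.00059583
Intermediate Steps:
V(w) = -1678 (V(w) = -1547 - 131 = -1678)
H(A) = 2*A*(912 + A) (H(A) = (2*A)*(912 + A) = 2*A*(912 + A))
1/(V(-2685) + H(1/(-2689 - 2664))) = 1/(-1678 + 2*(912 + 1/(-2689 - 2664))/(-2689 - 2664)) = 1/(-1678 + 2*(912 + 1/(-5353))/(-5353)) = 1/(-1678 + 2*(-1/5353)*(912 - 1/5353)) = 1/(-1678 + 2*(-1/5353)*(4881935/5353)) = 1/(-1678 - 9763870/28654609) = 1/(-48092197772/28654609) = -28654609/48092197772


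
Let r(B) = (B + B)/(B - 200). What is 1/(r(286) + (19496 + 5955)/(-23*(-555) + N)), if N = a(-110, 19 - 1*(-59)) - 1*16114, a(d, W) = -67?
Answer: -146888/117417 ≈ -1.2510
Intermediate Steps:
r(B) = 2*B/(-200 + B) (r(B) = (2*B)/(-200 + B) = 2*B/(-200 + B))
N = -16181 (N = -67 - 1*16114 = -67 - 16114 = -16181)
1/(r(286) + (19496 + 5955)/(-23*(-555) + N)) = 1/(2*286/(-200 + 286) + (19496 + 5955)/(-23*(-555) - 16181)) = 1/(2*286/86 + 25451/(12765 - 16181)) = 1/(2*286*(1/86) + 25451/(-3416)) = 1/(286/43 + 25451*(-1/3416)) = 1/(286/43 - 25451/3416) = 1/(-117417/146888) = -146888/117417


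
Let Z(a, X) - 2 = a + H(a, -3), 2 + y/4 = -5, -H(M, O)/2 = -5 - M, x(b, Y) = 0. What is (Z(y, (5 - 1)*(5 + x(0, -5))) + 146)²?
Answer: 5476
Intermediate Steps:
H(M, O) = 10 + 2*M (H(M, O) = -2*(-5 - M) = 10 + 2*M)
y = -28 (y = -8 + 4*(-5) = -8 - 20 = -28)
Z(a, X) = 12 + 3*a (Z(a, X) = 2 + (a + (10 + 2*a)) = 2 + (10 + 3*a) = 12 + 3*a)
(Z(y, (5 - 1)*(5 + x(0, -5))) + 146)² = ((12 + 3*(-28)) + 146)² = ((12 - 84) + 146)² = (-72 + 146)² = 74² = 5476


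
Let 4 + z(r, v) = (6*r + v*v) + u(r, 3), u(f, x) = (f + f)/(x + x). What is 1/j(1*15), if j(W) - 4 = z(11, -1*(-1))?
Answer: 3/212 ≈ 0.014151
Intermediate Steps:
u(f, x) = f/x (u(f, x) = (2*f)/((2*x)) = (2*f)*(1/(2*x)) = f/x)
z(r, v) = -4 + v² + 19*r/3 (z(r, v) = -4 + ((6*r + v*v) + r/3) = -4 + ((6*r + v²) + r*(⅓)) = -4 + ((v² + 6*r) + r/3) = -4 + (v² + 19*r/3) = -4 + v² + 19*r/3)
j(W) = 212/3 (j(W) = 4 + (-4 + (-1*(-1))² + (19/3)*11) = 4 + (-4 + 1² + 209/3) = 4 + (-4 + 1 + 209/3) = 4 + 200/3 = 212/3)
1/j(1*15) = 1/(212/3) = 3/212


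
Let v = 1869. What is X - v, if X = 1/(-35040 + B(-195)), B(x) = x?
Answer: -65854216/35235 ≈ -1869.0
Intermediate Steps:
X = -1/35235 (X = 1/(-35040 - 195) = 1/(-35235) = -1/35235 ≈ -2.8381e-5)
X - v = -1/35235 - 1869 = -65854216/35235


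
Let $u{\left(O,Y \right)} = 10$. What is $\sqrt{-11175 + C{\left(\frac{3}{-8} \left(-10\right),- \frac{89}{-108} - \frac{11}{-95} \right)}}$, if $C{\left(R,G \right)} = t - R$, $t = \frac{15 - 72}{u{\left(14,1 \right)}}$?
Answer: $\frac{i \sqrt{1118445}}{10} \approx 105.76 i$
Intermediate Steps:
$t = - \frac{57}{10}$ ($t = \frac{15 - 72}{10} = \left(-57\right) \frac{1}{10} = - \frac{57}{10} \approx -5.7$)
$C{\left(R,G \right)} = - \frac{57}{10} - R$
$\sqrt{-11175 + C{\left(\frac{3}{-8} \left(-10\right),- \frac{89}{-108} - \frac{11}{-95} \right)}} = \sqrt{-11175 - \left(\frac{57}{10} + \frac{3}{-8} \left(-10\right)\right)} = \sqrt{-11175 - \left(\frac{57}{10} + 3 \left(- \frac{1}{8}\right) \left(-10\right)\right)} = \sqrt{-11175 - \left(\frac{57}{10} - - \frac{15}{4}\right)} = \sqrt{-11175 - \frac{189}{20}} = \sqrt{- \frac{223689}{20}} = \frac{i \sqrt{1118445}}{10}$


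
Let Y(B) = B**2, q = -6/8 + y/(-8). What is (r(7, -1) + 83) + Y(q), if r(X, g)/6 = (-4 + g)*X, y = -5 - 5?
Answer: -507/4 ≈ -126.75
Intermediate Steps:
y = -10
r(X, g) = 6*X*(-4 + g) (r(X, g) = 6*((-4 + g)*X) = 6*(X*(-4 + g)) = 6*X*(-4 + g))
q = 1/2 (q = -6/8 - 10/(-8) = -6*1/8 - 10*(-1/8) = -3/4 + 5/4 = 1/2 ≈ 0.50000)
(r(7, -1) + 83) + Y(q) = (6*7*(-4 - 1) + 83) + (1/2)**2 = (6*7*(-5) + 83) + 1/4 = (-210 + 83) + 1/4 = -127 + 1/4 = -507/4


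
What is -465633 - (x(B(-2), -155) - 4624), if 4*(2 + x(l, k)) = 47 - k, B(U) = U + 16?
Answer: -922115/2 ≈ -4.6106e+5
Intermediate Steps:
B(U) = 16 + U
x(l, k) = 39/4 - k/4 (x(l, k) = -2 + (47 - k)/4 = -2 + (47/4 - k/4) = 39/4 - k/4)
-465633 - (x(B(-2), -155) - 4624) = -465633 - ((39/4 - ¼*(-155)) - 4624) = -465633 - ((39/4 + 155/4) - 4624) = -465633 - (97/2 - 4624) = -465633 - 1*(-9151/2) = -465633 + 9151/2 = -922115/2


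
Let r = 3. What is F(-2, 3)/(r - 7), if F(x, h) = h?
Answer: -¾ ≈ -0.75000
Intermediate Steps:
F(-2, 3)/(r - 7) = 3/(3 - 7) = 3/(-4) = -¼*3 = -¾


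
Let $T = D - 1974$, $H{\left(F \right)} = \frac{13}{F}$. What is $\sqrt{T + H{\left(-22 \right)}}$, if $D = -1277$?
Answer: $\frac{i \sqrt{1573770}}{22} \approx 57.023 i$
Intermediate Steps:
$T = -3251$ ($T = -1277 - 1974 = -3251$)
$\sqrt{T + H{\left(-22 \right)}} = \sqrt{-3251 + \frac{13}{-22}} = \sqrt{-3251 + 13 \left(- \frac{1}{22}\right)} = \sqrt{-3251 - \frac{13}{22}} = \sqrt{- \frac{71535}{22}} = \frac{i \sqrt{1573770}}{22}$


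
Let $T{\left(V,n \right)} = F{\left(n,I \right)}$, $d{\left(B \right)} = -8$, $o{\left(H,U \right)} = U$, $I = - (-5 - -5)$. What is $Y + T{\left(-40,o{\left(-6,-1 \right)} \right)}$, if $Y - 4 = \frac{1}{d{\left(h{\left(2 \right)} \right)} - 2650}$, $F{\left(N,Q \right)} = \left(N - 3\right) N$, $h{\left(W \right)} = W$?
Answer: $\frac{21263}{2658} \approx 7.9996$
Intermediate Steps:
$I = 0$ ($I = - (-5 + 5) = \left(-1\right) 0 = 0$)
$F{\left(N,Q \right)} = N \left(-3 + N\right)$ ($F{\left(N,Q \right)} = \left(-3 + N\right) N = N \left(-3 + N\right)$)
$T{\left(V,n \right)} = n \left(-3 + n\right)$
$Y = \frac{10631}{2658}$ ($Y = 4 + \frac{1}{-8 - 2650} = 4 + \frac{1}{-2658} = 4 - \frac{1}{2658} = \frac{10631}{2658} \approx 3.9996$)
$Y + T{\left(-40,o{\left(-6,-1 \right)} \right)} = \frac{10631}{2658} - \left(-3 - 1\right) = \frac{10631}{2658} - -4 = \frac{10631}{2658} + 4 = \frac{21263}{2658}$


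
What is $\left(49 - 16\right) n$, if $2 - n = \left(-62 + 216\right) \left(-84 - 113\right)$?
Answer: $1001220$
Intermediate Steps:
$n = 30340$ ($n = 2 - \left(-62 + 216\right) \left(-84 - 113\right) = 2 - 154 \left(-197\right) = 2 - -30338 = 2 + 30338 = 30340$)
$\left(49 - 16\right) n = \left(49 - 16\right) 30340 = 33 \cdot 30340 = 1001220$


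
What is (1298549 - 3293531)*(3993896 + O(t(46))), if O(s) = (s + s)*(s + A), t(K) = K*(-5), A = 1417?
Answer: -6878450558232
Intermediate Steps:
t(K) = -5*K
O(s) = 2*s*(1417 + s) (O(s) = (s + s)*(s + 1417) = (2*s)*(1417 + s) = 2*s*(1417 + s))
(1298549 - 3293531)*(3993896 + O(t(46))) = (1298549 - 3293531)*(3993896 + 2*(-5*46)*(1417 - 5*46)) = -1994982*(3993896 + 2*(-230)*(1417 - 230)) = -1994982*(3993896 + 2*(-230)*1187) = -1994982*(3993896 - 546020) = -1994982*3447876 = -6878450558232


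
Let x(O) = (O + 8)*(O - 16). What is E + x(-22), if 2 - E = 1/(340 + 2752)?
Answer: 1651127/3092 ≈ 534.00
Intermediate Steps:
x(O) = (-16 + O)*(8 + O) (x(O) = (8 + O)*(-16 + O) = (-16 + O)*(8 + O))
E = 6183/3092 (E = 2 - 1/(340 + 2752) = 2 - 1/3092 = 6183/3092 ≈ 1.9997)
E + x(-22) = 6183/3092 + (-128 + (-22)**2 - 8*(-22)) = 6183/3092 + (-128 + 484 + 176) = 6183/3092 + 532 = 1651127/3092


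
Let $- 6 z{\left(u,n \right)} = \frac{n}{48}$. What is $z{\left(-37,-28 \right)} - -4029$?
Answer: $\frac{290095}{72} \approx 4029.1$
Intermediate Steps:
$z{\left(u,n \right)} = - \frac{n}{288}$ ($z{\left(u,n \right)} = - \frac{n \frac{1}{48}}{6} = - \frac{\frac{1}{48} n}{6} = - \frac{n}{288}$)
$z{\left(-37,-28 \right)} - -4029 = \left(- \frac{1}{288}\right) \left(-28\right) - -4029 = \frac{7}{72} + 4029 = \frac{290095}{72}$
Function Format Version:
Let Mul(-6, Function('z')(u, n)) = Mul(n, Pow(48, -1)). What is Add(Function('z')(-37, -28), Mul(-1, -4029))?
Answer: Rational(290095, 72) ≈ 4029.1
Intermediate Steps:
Function('z')(u, n) = Mul(Rational(-1, 288), n) (Function('z')(u, n) = Mul(Rational(-1, 6), Mul(n, Pow(48, -1))) = Mul(Rational(-1, 6), Mul(n, Rational(1, 48))) = Mul(Rational(-1, 6), Mul(Rational(1, 48), n)) = Mul(Rational(-1, 288), n))
Add(Function('z')(-37, -28), Mul(-1, -4029)) = Add(Mul(Rational(-1, 288), -28), Mul(-1, -4029)) = Add(Rational(7, 72), 4029) = Rational(290095, 72)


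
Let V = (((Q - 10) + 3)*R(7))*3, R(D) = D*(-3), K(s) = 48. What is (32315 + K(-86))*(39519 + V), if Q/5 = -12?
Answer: 1415557620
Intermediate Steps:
Q = -60 (Q = 5*(-12) = -60)
R(D) = -3*D
V = 4221 (V = (((-60 - 10) + 3)*(-3*7))*3 = ((-70 + 3)*(-21))*3 = -67*(-21)*3 = 1407*3 = 4221)
(32315 + K(-86))*(39519 + V) = (32315 + 48)*(39519 + 4221) = 32363*43740 = 1415557620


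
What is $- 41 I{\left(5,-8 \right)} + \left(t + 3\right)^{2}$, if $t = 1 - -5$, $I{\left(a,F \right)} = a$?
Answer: $-124$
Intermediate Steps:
$t = 6$ ($t = 1 + 5 = 6$)
$- 41 I{\left(5,-8 \right)} + \left(t + 3\right)^{2} = \left(-41\right) 5 + \left(6 + 3\right)^{2} = -205 + 9^{2} = -205 + 81 = -124$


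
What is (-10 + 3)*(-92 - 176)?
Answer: 1876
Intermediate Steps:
(-10 + 3)*(-92 - 176) = -7*(-268) = 1876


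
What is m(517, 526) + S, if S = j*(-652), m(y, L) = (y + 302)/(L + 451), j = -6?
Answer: 3822843/977 ≈ 3912.8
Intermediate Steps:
m(y, L) = (302 + y)/(451 + L)
S = 3912 (S = -6*(-652) = 3912)
m(517, 526) + S = (302 + 517)/(451 + 526) + 3912 = 819/977 + 3912 = 3822843/977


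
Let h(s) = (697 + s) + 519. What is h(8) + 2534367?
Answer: 2535591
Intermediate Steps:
h(s) = 1216 + s
h(8) + 2534367 = (1216 + 8) + 2534367 = 1224 + 2534367 = 2535591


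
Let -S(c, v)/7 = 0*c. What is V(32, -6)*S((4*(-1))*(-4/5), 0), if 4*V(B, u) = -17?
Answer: 0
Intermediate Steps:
V(B, u) = -17/4 (V(B, u) = (¼)*(-17) = -17/4)
S(c, v) = 0 (S(c, v) = -0*c = -7*0 = 0)
V(32, -6)*S((4*(-1))*(-4/5), 0) = -17/4*0 = 0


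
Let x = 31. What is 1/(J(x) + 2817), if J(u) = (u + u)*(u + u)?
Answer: 1/6661 ≈ 0.00015013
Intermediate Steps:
J(u) = 4*u**2 (J(u) = (2*u)*(2*u) = 4*u**2)
1/(J(x) + 2817) = 1/(4*31**2 + 2817) = 1/(4*961 + 2817) = 1/(3844 + 2817) = 1/6661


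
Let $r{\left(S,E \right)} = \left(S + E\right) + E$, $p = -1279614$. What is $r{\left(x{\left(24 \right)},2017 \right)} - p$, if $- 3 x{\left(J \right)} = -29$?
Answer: $\frac{3850973}{3} \approx 1.2837 \cdot 10^{6}$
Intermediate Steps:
$x{\left(J \right)} = \frac{29}{3}$ ($x{\left(J \right)} = \left(- \frac{1}{3}\right) \left(-29\right) = \frac{29}{3}$)
$r{\left(S,E \right)} = S + 2 E$ ($r{\left(S,E \right)} = \left(E + S\right) + E = S + 2 E$)
$r{\left(x{\left(24 \right)},2017 \right)} - p = \left(\frac{29}{3} + 2 \cdot 2017\right) - -1279614 = \left(\frac{29}{3} + 4034\right) + 1279614 = \frac{12131}{3} + 1279614 = \frac{3850973}{3}$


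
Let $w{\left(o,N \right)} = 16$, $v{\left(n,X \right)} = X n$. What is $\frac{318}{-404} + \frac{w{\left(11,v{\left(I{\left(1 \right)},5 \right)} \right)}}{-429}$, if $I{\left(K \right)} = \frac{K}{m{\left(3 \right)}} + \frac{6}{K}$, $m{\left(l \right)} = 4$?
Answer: $- \frac{71443}{86658} \approx -0.82442$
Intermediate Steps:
$I{\left(K \right)} = \frac{6}{K} + \frac{K}{4}$ ($I{\left(K \right)} = \frac{K}{4} + \frac{6}{K} = \frac{6}{K} + \frac{K}{4}$)
$\frac{318}{-404} + \frac{w{\left(11,v{\left(I{\left(1 \right)},5 \right)} \right)}}{-429} = \frac{318}{-404} + \frac{16}{-429} = 318 \left(- \frac{1}{404}\right) + 16 \left(- \frac{1}{429}\right) = - \frac{159}{202} - \frac{16}{429} = - \frac{71443}{86658}$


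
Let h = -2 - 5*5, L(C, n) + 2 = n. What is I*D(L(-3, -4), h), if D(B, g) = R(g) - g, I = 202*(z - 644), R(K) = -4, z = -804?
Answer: -6727408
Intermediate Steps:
L(C, n) = -2 + n
I = -292496 (I = 202*(-804 - 644) = 202*(-1448) = -292496)
h = -27 (h = -2 - 25 = -27)
D(B, g) = -4 - g
I*D(L(-3, -4), h) = -292496*(-4 - 1*(-27)) = -292496*(-4 + 27) = -292496*23 = -6727408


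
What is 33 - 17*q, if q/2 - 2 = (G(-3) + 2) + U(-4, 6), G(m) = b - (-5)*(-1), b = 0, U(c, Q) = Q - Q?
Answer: 67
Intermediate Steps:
U(c, Q) = 0
G(m) = -5 (G(m) = 0 - (-5)*(-1) = 0 - 1*5 = 0 - 5 = -5)
q = -2 (q = 4 + 2*((-5 + 2) + 0) = 4 + 2*(-3 + 0) = 4 + 2*(-3) = 4 - 6 = -2)
33 - 17*q = 33 - 17*(-2) = 33 + 34 = 67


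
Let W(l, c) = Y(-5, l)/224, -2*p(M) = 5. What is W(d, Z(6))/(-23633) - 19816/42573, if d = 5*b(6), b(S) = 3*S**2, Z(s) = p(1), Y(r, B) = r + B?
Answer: -104924558827/225372606816 ≈ -0.46556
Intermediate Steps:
p(M) = -5/2 (p(M) = -1/2*5 = -5/2)
Y(r, B) = B + r
Z(s) = -5/2
d = 540 (d = 5*(3*6**2) = 5*(3*36) = 5*108 = 540)
W(l, c) = -5/224 + l/224 (W(l, c) = (l - 5)/224 = (-5 + l)*(1/224) = -5/224 + l/224)
W(d, Z(6))/(-23633) - 19816/42573 = (-5/224 + (1/224)*540)/(-23633) - 19816/42573 = (-5/224 + 135/56)*(-1/23633) - 19816*1/42573 = (535/224)*(-1/23633) - 19816/42573 = -535/5293792 - 19816/42573 = -104924558827/225372606816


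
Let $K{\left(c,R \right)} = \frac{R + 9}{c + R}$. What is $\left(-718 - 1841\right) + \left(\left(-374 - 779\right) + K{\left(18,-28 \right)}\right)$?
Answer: $- \frac{37101}{10} \approx -3710.1$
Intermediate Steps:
$K{\left(c,R \right)} = \frac{9 + R}{R + c}$
$\left(-718 - 1841\right) + \left(\left(-374 - 779\right) + K{\left(18,-28 \right)}\right) = \left(-718 - 1841\right) + \left(\left(-374 - 779\right) + \frac{9 - 28}{-28 + 18}\right) = -2559 - \left(1153 - \frac{1}{-10} \left(-19\right)\right) = -2559 - \frac{11511}{10} = - \frac{37101}{10}$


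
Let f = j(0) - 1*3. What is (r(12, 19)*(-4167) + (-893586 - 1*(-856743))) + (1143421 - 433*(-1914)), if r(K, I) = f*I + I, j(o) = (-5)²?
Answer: 114361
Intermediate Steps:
j(o) = 25
f = 22 (f = 25 - 1*3 = 25 - 3 = 22)
r(K, I) = 23*I (r(K, I) = 22*I + I = 23*I)
(r(12, 19)*(-4167) + (-893586 - 1*(-856743))) + (1143421 - 433*(-1914)) = ((23*19)*(-4167) + (-893586 - 1*(-856743))) + (1143421 - 433*(-1914)) = (437*(-4167) + (-893586 + 856743)) + (1143421 - 1*(-828762)) = (-1820979 - 36843) + (1143421 + 828762) = -1857822 + 1972183 = 114361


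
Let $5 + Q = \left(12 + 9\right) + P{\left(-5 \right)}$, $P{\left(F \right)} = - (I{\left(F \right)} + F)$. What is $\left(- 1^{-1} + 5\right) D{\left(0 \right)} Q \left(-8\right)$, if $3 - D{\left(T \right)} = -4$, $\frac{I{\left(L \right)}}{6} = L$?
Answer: $-11424$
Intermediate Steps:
$I{\left(L \right)} = 6 L$
$D{\left(T \right)} = 7$ ($D{\left(T \right)} = 3 - -4 = 3 + 4 = 7$)
$P{\left(F \right)} = - 7 F$ ($P{\left(F \right)} = - (6 F + F) = - 7 F$)
$Q = 51$ ($Q = -5 + \left(\left(12 + 9\right) - -35\right) = -5 + \left(21 + 35\right) = -5 + 56 = 51$)
$\left(- 1^{-1} + 5\right) D{\left(0 \right)} Q \left(-8\right) = \left(- 1^{-1} + 5\right) 7 \cdot 51 \left(-8\right) = \left(\left(-1\right) 1 + 5\right) 7 \cdot 51 \left(-8\right) = \left(-1 + 5\right) 7 \cdot 51 \left(-8\right) = 4 \cdot 7 \cdot 51 \left(-8\right) = 28 \cdot 51 \left(-8\right) = 1428 \left(-8\right) = -11424$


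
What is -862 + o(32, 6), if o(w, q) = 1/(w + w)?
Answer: -55167/64 ≈ -861.98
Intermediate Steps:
o(w, q) = 1/(2*w)
-862 + o(32, 6) = -862 + (1/2)/32 = -862 + (1/2)*(1/32) = -862 + 1/64 = -55167/64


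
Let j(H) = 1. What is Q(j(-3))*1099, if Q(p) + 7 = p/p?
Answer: -6594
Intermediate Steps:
Q(p) = -6 (Q(p) = -7 + p/p = -7 + 1 = -6)
Q(j(-3))*1099 = -6*1099 = -6594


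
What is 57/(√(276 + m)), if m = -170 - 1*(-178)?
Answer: 57*√71/142 ≈ 3.3823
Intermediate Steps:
m = 8 (m = -170 + 178 = 8)
57/(√(276 + m)) = 57/(√(276 + 8)) = 57/(√284) = 57/((2*√71)) = 57*(√71/142) = 57*√71/142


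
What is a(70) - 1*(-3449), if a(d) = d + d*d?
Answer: 8419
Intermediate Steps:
a(d) = d + d²
a(70) - 1*(-3449) = 70*(1 + 70) - 1*(-3449) = 70*71 + 3449 = 4970 + 3449 = 8419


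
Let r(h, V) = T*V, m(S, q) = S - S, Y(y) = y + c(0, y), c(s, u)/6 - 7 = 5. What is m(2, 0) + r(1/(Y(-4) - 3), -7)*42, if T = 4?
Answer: -1176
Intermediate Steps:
c(s, u) = 72 (c(s, u) = 42 + 6*5 = 42 + 30 = 72)
Y(y) = 72 + y (Y(y) = y + 72 = 72 + y)
m(S, q) = 0
r(h, V) = 4*V
m(2, 0) + r(1/(Y(-4) - 3), -7)*42 = 0 + (4*(-7))*42 = 0 - 28*42 = 0 - 1176 = -1176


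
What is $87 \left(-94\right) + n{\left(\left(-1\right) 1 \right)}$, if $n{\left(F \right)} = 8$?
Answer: $-8170$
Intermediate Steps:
$87 \left(-94\right) + n{\left(\left(-1\right) 1 \right)} = 87 \left(-94\right) + 8 = -8178 + 8 = -8170$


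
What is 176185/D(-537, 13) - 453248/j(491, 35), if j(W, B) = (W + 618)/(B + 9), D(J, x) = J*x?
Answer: -139416857837/7741929 ≈ -18008.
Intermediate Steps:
j(W, B) = (618 + W)/(9 + B)
176185/D(-537, 13) - 453248/j(491, 35) = 176185/((-537*13)) - 453248*(9 + 35)/(618 + 491) = 176185/(-6981) - 453248/(1109/44) = 176185*(-1/6981) - 453248/((1/44)*1109) = -176185/6981 - 453248/1109/44 = -176185/6981 - 453248*44/1109 = -176185/6981 - 19942912/1109 = -139416857837/7741929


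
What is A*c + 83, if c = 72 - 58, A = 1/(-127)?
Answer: 10527/127 ≈ 82.890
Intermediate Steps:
A = -1/127 ≈ -0.0078740
c = 14
A*c + 83 = -1/127*14 + 83 = -14/127 + 83 = 10527/127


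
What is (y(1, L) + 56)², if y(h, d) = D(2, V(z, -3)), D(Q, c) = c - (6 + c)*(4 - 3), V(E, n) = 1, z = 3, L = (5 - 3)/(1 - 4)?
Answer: 2500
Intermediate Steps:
L = -⅔ (L = 2/(-3) = 2*(-⅓) = -⅔ ≈ -0.66667)
D(Q, c) = -6 (D(Q, c) = c - (6 + c) = c + (-6 - c) = -6)
y(h, d) = -6
(y(1, L) + 56)² = (-6 + 56)² = 50² = 2500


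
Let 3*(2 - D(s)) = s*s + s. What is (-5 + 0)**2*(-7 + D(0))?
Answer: -125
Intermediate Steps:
D(s) = 2 - s/3 - s**2/3 (D(s) = 2 - (s*s + s)/3 = 2 - (s**2 + s)/3 = 2 - (s + s**2)/3 = 2 + (-s/3 - s**2/3) = 2 - s/3 - s**2/3)
(-5 + 0)**2*(-7 + D(0)) = (-5 + 0)**2*(-7 + (2 - 1/3*0 - 1/3*0**2)) = (-5)**2*(-7 + (2 + 0 - 1/3*0)) = 25*(-7 + (2 + 0 + 0)) = 25*(-7 + 2) = 25*(-5) = -125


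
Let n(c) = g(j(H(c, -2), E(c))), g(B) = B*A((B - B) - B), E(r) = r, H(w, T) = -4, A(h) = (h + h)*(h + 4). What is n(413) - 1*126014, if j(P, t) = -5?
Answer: -126464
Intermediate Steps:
A(h) = 2*h*(4 + h) (A(h) = (2*h)*(4 + h) = 2*h*(4 + h))
g(B) = -2*B**2*(4 - B) (g(B) = B*(2*((B - B) - B)*(4 + ((B - B) - B))) = B*(2*(0 - B)*(4 + (0 - B))) = B*(2*(-B)*(4 - B)) = B*(-2*B*(4 - B)) = -2*B**2*(4 - B))
n(c) = -450 (n(c) = 2*(-5)**2*(-4 - 5) = 2*25*(-9) = -450)
n(413) - 1*126014 = -450 - 1*126014 = -450 - 126014 = -126464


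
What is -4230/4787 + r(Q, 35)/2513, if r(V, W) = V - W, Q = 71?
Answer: -10457658/12029731 ≈ -0.86932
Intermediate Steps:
-4230/4787 + r(Q, 35)/2513 = -4230/4787 + (71 - 1*35)/2513 = -4230*1/4787 + (71 - 35)*(1/2513) = -4230/4787 + 36*(1/2513) = -4230/4787 + 36/2513 = -10457658/12029731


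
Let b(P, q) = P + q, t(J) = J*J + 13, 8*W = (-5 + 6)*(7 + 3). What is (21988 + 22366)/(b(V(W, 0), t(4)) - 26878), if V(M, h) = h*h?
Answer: -44354/26849 ≈ -1.6520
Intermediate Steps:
W = 5/4 (W = ((-5 + 6)*(7 + 3))/8 = (1*10)/8 = (1/8)*10 = 5/4 ≈ 1.2500)
V(M, h) = h**2
t(J) = 13 + J**2 (t(J) = J**2 + 13 = 13 + J**2)
(21988 + 22366)/(b(V(W, 0), t(4)) - 26878) = (21988 + 22366)/((0**2 + (13 + 4**2)) - 26878) = 44354/((0 + (13 + 16)) - 26878) = 44354/((0 + 29) - 26878) = 44354/(29 - 26878) = 44354/(-26849) = 44354*(-1/26849) = -44354/26849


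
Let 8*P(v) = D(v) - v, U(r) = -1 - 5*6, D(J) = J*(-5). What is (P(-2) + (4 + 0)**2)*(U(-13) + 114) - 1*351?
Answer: 2203/2 ≈ 1101.5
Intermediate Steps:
D(J) = -5*J
U(r) = -31 (U(r) = -1 - 30 = -31)
P(v) = -3*v/4 (P(v) = (-5*v - v)/8 = (-6*v)/8 = -3*v/4)
(P(-2) + (4 + 0)**2)*(U(-13) + 114) - 1*351 = (-3/4*(-2) + (4 + 0)**2)*(-31 + 114) - 1*351 = (3/2 + 4**2)*83 - 351 = (3/2 + 16)*83 - 351 = (35/2)*83 - 351 = 2905/2 - 351 = 2203/2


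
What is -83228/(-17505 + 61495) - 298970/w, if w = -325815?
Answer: -199503436/204751455 ≈ -0.97437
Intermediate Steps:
-83228/(-17505 + 61495) - 298970/w = -83228/(-17505 + 61495) - 298970/(-325815) = -83228/43990 - 298970*(-1/325815) = -83228*1/43990 + 8542/9309 = -41614/21995 + 8542/9309 = -199503436/204751455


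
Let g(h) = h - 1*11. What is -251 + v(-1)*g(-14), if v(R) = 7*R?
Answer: -76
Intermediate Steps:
g(h) = -11 + h (g(h) = h - 11 = -11 + h)
-251 + v(-1)*g(-14) = -251 + (7*(-1))*(-11 - 14) = -251 - 7*(-25) = -251 + 175 = -76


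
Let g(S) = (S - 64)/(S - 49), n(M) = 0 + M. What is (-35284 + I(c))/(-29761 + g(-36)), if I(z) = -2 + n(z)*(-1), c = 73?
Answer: 601103/505917 ≈ 1.1881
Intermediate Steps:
n(M) = M
g(S) = (-64 + S)/(-49 + S)
I(z) = -2 - z (I(z) = -2 + z*(-1) = -2 - z)
(-35284 + I(c))/(-29761 + g(-36)) = (-35284 + (-2 - 1*73))/(-29761 + (-64 - 36)/(-49 - 36)) = (-35284 + (-2 - 73))/(-29761 - 100/(-85)) = (-35284 - 75)/(-29761 - 1/85*(-100)) = -35359/(-29761 + 20/17) = -35359/(-505917/17) = -35359*(-17/505917) = 601103/505917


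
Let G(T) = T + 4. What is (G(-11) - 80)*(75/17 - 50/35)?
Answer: -30885/119 ≈ -259.54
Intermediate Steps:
G(T) = 4 + T
(G(-11) - 80)*(75/17 - 50/35) = ((4 - 11) - 80)*(75/17 - 50/35) = (-7 - 80)*(75*(1/17) - 50*1/35) = -87*(75/17 - 10/7) = -87*355/119 = -30885/119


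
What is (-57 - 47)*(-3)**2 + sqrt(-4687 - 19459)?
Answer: -936 + I*sqrt(24146) ≈ -936.0 + 155.39*I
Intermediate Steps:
(-57 - 47)*(-3)**2 + sqrt(-4687 - 19459) = -104*9 + sqrt(-24146) = -936 + I*sqrt(24146)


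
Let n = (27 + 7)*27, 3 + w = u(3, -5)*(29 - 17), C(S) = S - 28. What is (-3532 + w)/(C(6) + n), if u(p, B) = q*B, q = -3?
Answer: -3355/896 ≈ -3.7444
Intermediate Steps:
u(p, B) = -3*B
C(S) = -28 + S
w = 177 (w = -3 + (-3*(-5))*(29 - 17) = -3 + 15*12 = -3 + 180 = 177)
n = 918 (n = 34*27 = 918)
(-3532 + w)/(C(6) + n) = (-3532 + 177)/((-28 + 6) + 918) = -3355/(-22 + 918) = -3355/896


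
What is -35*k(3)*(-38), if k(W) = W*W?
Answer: 11970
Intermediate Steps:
k(W) = W²
-35*k(3)*(-38) = -35*3²*(-38) = -35*9*(-38) = -315*(-38) = 11970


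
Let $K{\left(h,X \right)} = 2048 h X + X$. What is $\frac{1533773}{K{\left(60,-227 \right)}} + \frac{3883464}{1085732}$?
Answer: $\frac{26665006976033}{7571348573371} \approx 3.5218$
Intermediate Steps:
$K{\left(h,X \right)} = X + 2048 X h$ ($K{\left(h,X \right)} = 2048 X h + X = X + 2048 X h$)
$\frac{1533773}{K{\left(60,-227 \right)}} + \frac{3883464}{1085732} = \frac{1533773}{\left(-227\right) \left(1 + 2048 \cdot 60\right)} + \frac{3883464}{1085732} = \frac{1533773}{\left(-227\right) \left(1 + 122880\right)} + 3883464 \cdot \frac{1}{1085732} = \frac{1533773}{\left(-227\right) 122881} + \frac{970866}{271433} = \frac{1533773}{-27893987} + \frac{970866}{271433} = 1533773 \left(- \frac{1}{27893987}\right) + \frac{970866}{271433} = - \frac{1533773}{27893987} + \frac{970866}{271433} = \frac{26665006976033}{7571348573371}$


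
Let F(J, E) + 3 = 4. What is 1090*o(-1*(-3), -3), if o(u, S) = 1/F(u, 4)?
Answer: 1090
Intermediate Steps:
F(J, E) = 1 (F(J, E) = -3 + 4 = 1)
o(u, S) = 1 (o(u, S) = 1/1 = 1)
1090*o(-1*(-3), -3) = 1090*1 = 1090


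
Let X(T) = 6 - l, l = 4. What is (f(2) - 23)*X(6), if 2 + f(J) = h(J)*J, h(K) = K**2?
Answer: -34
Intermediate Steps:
X(T) = 2 (X(T) = 6 - 1*4 = 6 - 4 = 2)
f(J) = -2 + J**3 (f(J) = -2 + J**2*J = -2 + J**3)
(f(2) - 23)*X(6) = ((-2 + 2**3) - 23)*2 = ((-2 + 8) - 23)*2 = (6 - 23)*2 = -17*2 = -34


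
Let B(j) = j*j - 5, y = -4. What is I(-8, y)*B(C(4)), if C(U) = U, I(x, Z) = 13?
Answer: 143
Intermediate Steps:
B(j) = -5 + j² (B(j) = j² - 5 = -5 + j²)
I(-8, y)*B(C(4)) = 13*(-5 + 4²) = 13*(-5 + 16) = 13*11 = 143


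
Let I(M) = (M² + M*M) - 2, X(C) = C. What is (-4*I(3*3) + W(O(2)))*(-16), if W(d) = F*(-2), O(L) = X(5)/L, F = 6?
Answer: 10432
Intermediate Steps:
I(M) = -2 + 2*M² (I(M) = (M² + M²) - 2 = 2*M² - 2 = -2 + 2*M²)
O(L) = 5/L
W(d) = -12 (W(d) = 6*(-2) = -12)
(-4*I(3*3) + W(O(2)))*(-16) = (-4*(-2 + 2*(3*3)²) - 12)*(-16) = (-4*(-2 + 2*9²) - 12)*(-16) = (-4*(-2 + 2*81) - 12)*(-16) = (-4*(-2 + 162) - 12)*(-16) = (-4*160 - 12)*(-16) = (-640 - 12)*(-16) = -652*(-16) = 10432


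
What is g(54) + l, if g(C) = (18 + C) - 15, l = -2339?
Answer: -2282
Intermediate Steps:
g(C) = 3 + C
g(54) + l = (3 + 54) - 2339 = 57 - 2339 = -2282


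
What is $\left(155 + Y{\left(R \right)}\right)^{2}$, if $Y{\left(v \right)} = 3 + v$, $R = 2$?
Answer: $25600$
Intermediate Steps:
$\left(155 + Y{\left(R \right)}\right)^{2} = \left(155 + \left(3 + 2\right)\right)^{2} = \left(155 + 5\right)^{2} = 160^{2} = 25600$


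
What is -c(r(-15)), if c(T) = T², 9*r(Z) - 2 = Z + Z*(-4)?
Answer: -2209/81 ≈ -27.272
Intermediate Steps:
r(Z) = 2/9 - Z/3 (r(Z) = 2/9 + (Z + Z*(-4))/9 = 2/9 + (Z - 4*Z)/9 = 2/9 + (-3*Z)/9 = 2/9 - Z/3)
-c(r(-15)) = -(2/9 - ⅓*(-15))² = -(2/9 + 5)² = -(47/9)² = -1*2209/81 = -2209/81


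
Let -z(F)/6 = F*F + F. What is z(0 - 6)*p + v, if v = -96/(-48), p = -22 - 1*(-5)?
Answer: 3062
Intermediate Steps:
p = -17 (p = -22 + 5 = -17)
v = 2 (v = -96*(-1/48) = 2)
z(F) = -6*F - 6*F**2 (z(F) = -6*(F*F + F) = -6*(F**2 + F) = -6*(F + F**2) = -6*F - 6*F**2)
z(0 - 6)*p + v = -6*(0 - 6)*(1 + (0 - 6))*(-17) + 2 = -6*(-6)*(1 - 6)*(-17) + 2 = -6*(-6)*(-5)*(-17) + 2 = -180*(-17) + 2 = 3060 + 2 = 3062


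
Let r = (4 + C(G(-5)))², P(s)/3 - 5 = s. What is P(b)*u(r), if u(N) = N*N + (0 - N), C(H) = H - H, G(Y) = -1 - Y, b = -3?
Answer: 1440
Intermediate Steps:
P(s) = 15 + 3*s
C(H) = 0
r = 16 (r = (4 + 0)² = 4² = 16)
u(N) = N² - N
P(b)*u(r) = (15 + 3*(-3))*(16*(-1 + 16)) = (15 - 9)*(16*15) = 6*240 = 1440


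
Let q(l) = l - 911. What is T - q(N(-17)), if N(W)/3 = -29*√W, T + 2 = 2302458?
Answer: 2303367 + 87*I*√17 ≈ 2.3034e+6 + 358.71*I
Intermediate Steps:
T = 2302456 (T = -2 + 2302458 = 2302456)
N(W) = -87*√W (N(W) = 3*(-29*√W) = -87*√W)
q(l) = -911 + l
T - q(N(-17)) = 2302456 - (-911 - 87*I*√17) = 2302456 + (911 + 87*I*√17) = 2303367 + 87*I*√17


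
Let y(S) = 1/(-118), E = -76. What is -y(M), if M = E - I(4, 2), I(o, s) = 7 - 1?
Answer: 1/118 ≈ 0.0084746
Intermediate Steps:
I(o, s) = 6
M = -82 (M = -76 - 1*6 = -76 - 6 = -82)
y(S) = -1/118
-y(M) = -1*(-1/118) = 1/118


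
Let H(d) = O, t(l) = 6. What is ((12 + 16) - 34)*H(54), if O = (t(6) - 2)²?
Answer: -96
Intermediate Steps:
O = 16 (O = (6 - 2)² = 4² = 16)
H(d) = 16
((12 + 16) - 34)*H(54) = ((12 + 16) - 34)*16 = (28 - 34)*16 = -6*16 = -96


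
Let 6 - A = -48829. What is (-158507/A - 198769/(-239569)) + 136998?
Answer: 1602759574571402/11699352115 ≈ 1.3700e+5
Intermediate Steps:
A = 48835 (A = 6 - 1*(-48829) = 6 + 48829 = 48835)
(-158507/A - 198769/(-239569)) + 136998 = (-158507/48835 - 198769/(-239569)) + 136998 = (-158507*1/48835 - 198769*(-1/239569)) + 136998 = (-158507/48835 + 198769/239569) + 136998 = -28266479368/11699352115 + 136998 = 1602759574571402/11699352115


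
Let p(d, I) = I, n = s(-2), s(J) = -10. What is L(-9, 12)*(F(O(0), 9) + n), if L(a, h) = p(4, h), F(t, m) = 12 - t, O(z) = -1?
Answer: 36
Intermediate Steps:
n = -10
L(a, h) = h
L(-9, 12)*(F(O(0), 9) + n) = 12*((12 - 1*(-1)) - 10) = 12*((12 + 1) - 10) = 12*(13 - 10) = 12*3 = 36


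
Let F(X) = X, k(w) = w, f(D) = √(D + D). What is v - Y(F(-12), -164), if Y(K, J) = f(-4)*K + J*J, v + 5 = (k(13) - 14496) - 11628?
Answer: -53012 + 24*I*√2 ≈ -53012.0 + 33.941*I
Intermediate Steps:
f(D) = √2*√D (f(D) = √(2*D) = √2*√D)
v = -26116 (v = -5 + ((13 - 14496) - 11628) = -5 + (-14483 - 11628) = -5 - 26111 = -26116)
Y(K, J) = J² + 2*I*K*√2 (Y(K, J) = (√2*√(-4))*K + J*J = (√2*(2*I))*K + J² = (2*I*√2)*K + J² = 2*I*K*√2 + J² = J² + 2*I*K*√2)
v - Y(F(-12), -164) = -26116 - ((-164)² + 2*I*(-12)*√2) = -26116 - (26896 - 24*I*√2) = -26116 + (-26896 + 24*I*√2) = -53012 + 24*I*√2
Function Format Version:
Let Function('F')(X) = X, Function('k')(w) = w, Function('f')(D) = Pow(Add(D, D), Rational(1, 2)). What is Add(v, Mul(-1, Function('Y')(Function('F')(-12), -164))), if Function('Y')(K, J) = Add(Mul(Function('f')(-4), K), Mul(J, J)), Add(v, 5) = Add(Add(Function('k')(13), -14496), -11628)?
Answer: Add(-53012, Mul(24, I, Pow(2, Rational(1, 2)))) ≈ Add(-53012., Mul(33.941, I))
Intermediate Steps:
Function('f')(D) = Mul(Pow(2, Rational(1, 2)), Pow(D, Rational(1, 2))) (Function('f')(D) = Pow(Mul(2, D), Rational(1, 2)) = Mul(Pow(2, Rational(1, 2)), Pow(D, Rational(1, 2))))
v = -26116 (v = Add(-5, Add(Add(13, -14496), -11628)) = Add(-5, Add(-14483, -11628)) = Add(-5, -26111) = -26116)
Function('Y')(K, J) = Add(Pow(J, 2), Mul(2, I, K, Pow(2, Rational(1, 2)))) (Function('Y')(K, J) = Add(Mul(Mul(Pow(2, Rational(1, 2)), Pow(-4, Rational(1, 2))), K), Mul(J, J)) = Add(Mul(Mul(Pow(2, Rational(1, 2)), Mul(2, I)), K), Pow(J, 2)) = Add(Mul(Mul(2, I, Pow(2, Rational(1, 2))), K), Pow(J, 2)) = Add(Mul(2, I, K, Pow(2, Rational(1, 2))), Pow(J, 2)) = Add(Pow(J, 2), Mul(2, I, K, Pow(2, Rational(1, 2)))))
Add(v, Mul(-1, Function('Y')(Function('F')(-12), -164))) = Add(-26116, Mul(-1, Add(Pow(-164, 2), Mul(2, I, -12, Pow(2, Rational(1, 2)))))) = Add(-26116, Mul(-1, Add(26896, Mul(-24, I, Pow(2, Rational(1, 2)))))) = Add(-26116, Add(-26896, Mul(24, I, Pow(2, Rational(1, 2))))) = Add(-53012, Mul(24, I, Pow(2, Rational(1, 2))))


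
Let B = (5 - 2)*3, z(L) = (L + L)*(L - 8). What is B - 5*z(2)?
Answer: 129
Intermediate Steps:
z(L) = 2*L*(-8 + L) (z(L) = (2*L)*(-8 + L) = 2*L*(-8 + L))
B = 9 (B = 3*3 = 9)
B - 5*z(2) = 9 - 5*2*2*(-8 + 2) = 9 - 5*2*2*(-6) = 9 - 5*(-24) = 9 - 1*(-120) = 9 + 120 = 129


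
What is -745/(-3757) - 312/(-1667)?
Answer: 2414099/6262919 ≈ 0.38546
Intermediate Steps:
-745/(-3757) - 312/(-1667) = -745*(-1/3757) - 312*(-1/1667) = 745/3757 + 312/1667 = 2414099/6262919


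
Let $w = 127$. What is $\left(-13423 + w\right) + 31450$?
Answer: $18154$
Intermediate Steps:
$\left(-13423 + w\right) + 31450 = \left(-13423 + 127\right) + 31450 = -13296 + 31450 = 18154$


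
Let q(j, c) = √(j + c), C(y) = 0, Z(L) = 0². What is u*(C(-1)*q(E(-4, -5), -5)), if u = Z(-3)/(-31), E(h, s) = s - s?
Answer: 0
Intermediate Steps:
Z(L) = 0
E(h, s) = 0
q(j, c) = √(c + j)
u = 0 (u = 0/(-31) = 0*(-1/31) = 0)
u*(C(-1)*q(E(-4, -5), -5)) = 0*(0*√(-5 + 0)) = 0*(0*√(-5)) = 0*(0*(I*√5)) = 0*0 = 0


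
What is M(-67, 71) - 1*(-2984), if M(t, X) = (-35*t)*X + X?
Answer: 169550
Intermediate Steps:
M(t, X) = X - 35*X*t (M(t, X) = -35*X*t + X = X - 35*X*t)
M(-67, 71) - 1*(-2984) = 71*(1 - 35*(-67)) - 1*(-2984) = 71*(1 + 2345) + 2984 = 71*2346 + 2984 = 166566 + 2984 = 169550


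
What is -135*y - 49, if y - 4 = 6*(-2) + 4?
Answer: 491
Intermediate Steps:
y = -4 (y = 4 + (6*(-2) + 4) = 4 + (-12 + 4) = 4 - 8 = -4)
-135*y - 49 = -135*(-4) - 49 = 540 - 49 = 491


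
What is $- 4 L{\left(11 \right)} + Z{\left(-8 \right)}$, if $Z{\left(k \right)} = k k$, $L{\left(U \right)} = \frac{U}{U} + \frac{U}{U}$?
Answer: $56$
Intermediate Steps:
$L{\left(U \right)} = 2$ ($L{\left(U \right)} = 1 + 1 = 2$)
$Z{\left(k \right)} = k^{2}$
$- 4 L{\left(11 \right)} + Z{\left(-8 \right)} = \left(-4\right) 2 + \left(-8\right)^{2} = -8 + 64 = 56$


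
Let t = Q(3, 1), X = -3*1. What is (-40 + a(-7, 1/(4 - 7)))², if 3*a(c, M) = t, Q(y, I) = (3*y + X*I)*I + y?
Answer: 1369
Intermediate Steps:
X = -3
Q(y, I) = y + I*(-3*I + 3*y) (Q(y, I) = (3*y - 3*I)*I + y = (-3*I + 3*y)*I + y = I*(-3*I + 3*y) + y = y + I*(-3*I + 3*y))
t = 9 (t = 3 - 3*1² + 3*1*3 = 3 - 3*1 + 9 = 3 - 3 + 9 = 9)
a(c, M) = 3 (a(c, M) = (⅓)*9 = 3)
(-40 + a(-7, 1/(4 - 7)))² = (-40 + 3)² = (-37)² = 1369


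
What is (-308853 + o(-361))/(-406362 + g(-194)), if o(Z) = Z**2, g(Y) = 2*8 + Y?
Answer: 44633/101635 ≈ 0.43915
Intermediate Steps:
g(Y) = 16 + Y
(-308853 + o(-361))/(-406362 + g(-194)) = (-308853 + (-361)**2)/(-406362 + (16 - 194)) = (-308853 + 130321)/(-406362 - 178) = -178532/(-406540) = -178532*(-1/406540) = 44633/101635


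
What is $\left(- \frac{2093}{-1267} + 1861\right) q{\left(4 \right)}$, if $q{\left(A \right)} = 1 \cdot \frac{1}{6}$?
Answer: $\frac{56190}{181} \approx 310.44$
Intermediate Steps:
$q{\left(A \right)} = \frac{1}{6}$ ($q{\left(A \right)} = 1 \cdot \frac{1}{6} = \frac{1}{6}$)
$\left(- \frac{2093}{-1267} + 1861\right) q{\left(4 \right)} = \left(- \frac{2093}{-1267} + 1861\right) \frac{1}{6} = \left(\left(-2093\right) \left(- \frac{1}{1267}\right) + 1861\right) \frac{1}{6} = \left(\frac{299}{181} + 1861\right) \frac{1}{6} = \frac{337140}{181} \cdot \frac{1}{6} = \frac{56190}{181}$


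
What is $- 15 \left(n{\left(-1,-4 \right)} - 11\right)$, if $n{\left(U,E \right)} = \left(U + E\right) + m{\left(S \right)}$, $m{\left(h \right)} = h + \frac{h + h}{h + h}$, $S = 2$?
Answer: $195$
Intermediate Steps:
$m{\left(h \right)} = 1 + h$ ($m{\left(h \right)} = h + \frac{2 h}{2 h} = h + 2 h \frac{1}{2 h} = h + 1 = 1 + h$)
$n{\left(U,E \right)} = 3 + E + U$ ($n{\left(U,E \right)} = \left(U + E\right) + \left(1 + 2\right) = \left(E + U\right) + 3 = 3 + E + U$)
$- 15 \left(n{\left(-1,-4 \right)} - 11\right) = - 15 \left(\left(3 - 4 - 1\right) - 11\right) = - 15 \left(-2 - 11\right) = \left(-15\right) \left(-13\right) = 195$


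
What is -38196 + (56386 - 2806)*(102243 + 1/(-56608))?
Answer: 77526661947693/14152 ≈ 5.4781e+9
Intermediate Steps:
-38196 + (56386 - 2806)*(102243 + 1/(-56608)) = -38196 + 53580*(102243 - 1/56608) = -38196 + 53580*(5787771743/56608) = -38196 + 77527202497485/14152 = 77526661947693/14152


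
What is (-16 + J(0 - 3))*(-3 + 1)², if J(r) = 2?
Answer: -56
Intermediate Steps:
(-16 + J(0 - 3))*(-3 + 1)² = (-16 + 2)*(-3 + 1)² = -14*(-2)² = -14*4 = -56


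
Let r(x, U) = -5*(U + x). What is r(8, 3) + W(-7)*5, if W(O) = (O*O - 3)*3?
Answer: 635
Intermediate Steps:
r(x, U) = -5*U - 5*x
W(O) = -9 + 3*O**2 (W(O) = (O**2 - 3)*3 = (-3 + O**2)*3 = -9 + 3*O**2)
r(8, 3) + W(-7)*5 = (-5*3 - 5*8) + (-9 + 3*(-7)**2)*5 = (-15 - 40) + (-9 + 3*49)*5 = -55 + (-9 + 147)*5 = -55 + 138*5 = -55 + 690 = 635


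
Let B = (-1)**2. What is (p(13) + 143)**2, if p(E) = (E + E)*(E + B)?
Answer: 257049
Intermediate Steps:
B = 1
p(E) = 2*E*(1 + E) (p(E) = (E + E)*(E + 1) = (2*E)*(1 + E) = 2*E*(1 + E))
(p(13) + 143)**2 = (2*13*(1 + 13) + 143)**2 = (2*13*14 + 143)**2 = (364 + 143)**2 = 507**2 = 257049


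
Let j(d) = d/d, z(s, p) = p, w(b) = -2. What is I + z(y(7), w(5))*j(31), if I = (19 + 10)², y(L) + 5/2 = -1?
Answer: 839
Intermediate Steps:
y(L) = -7/2 (y(L) = -5/2 - 1 = -7/2)
I = 841 (I = 29² = 841)
j(d) = 1
I + z(y(7), w(5))*j(31) = 841 - 2*1 = 841 - 2 = 839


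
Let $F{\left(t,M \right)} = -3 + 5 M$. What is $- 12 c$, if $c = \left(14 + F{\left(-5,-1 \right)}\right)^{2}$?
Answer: $-432$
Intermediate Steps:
$c = 36$ ($c = \left(14 + \left(-3 + 5 \left(-1\right)\right)\right)^{2} = \left(14 - 8\right)^{2} = 6^{2} = 36$)
$- 12 c = \left(-12\right) 36 = -432$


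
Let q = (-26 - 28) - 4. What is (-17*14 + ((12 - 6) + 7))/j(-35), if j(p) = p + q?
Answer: 75/31 ≈ 2.4194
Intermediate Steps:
q = -58 (q = -54 - 4 = -58)
j(p) = -58 + p (j(p) = p - 58 = -58 + p)
(-17*14 + ((12 - 6) + 7))/j(-35) = (-17*14 + ((12 - 6) + 7))/(-58 - 35) = (-238 + (6 + 7))/(-93) = (-238 + 13)*(-1/93) = -225*(-1/93) = 75/31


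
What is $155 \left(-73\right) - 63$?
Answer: $-11378$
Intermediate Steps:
$155 \left(-73\right) - 63 = -11315 - 63 = -11378$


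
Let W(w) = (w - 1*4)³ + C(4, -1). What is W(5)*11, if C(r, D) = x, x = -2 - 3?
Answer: -44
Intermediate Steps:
x = -5
C(r, D) = -5
W(w) = -5 + (-4 + w)³ (W(w) = (w - 1*4)³ - 5 = (w - 4)³ - 5 = (-4 + w)³ - 5 = -5 + (-4 + w)³)
W(5)*11 = (-5 + (-4 + 5)³)*11 = (-5 + 1³)*11 = (-5 + 1)*11 = -4*11 = -44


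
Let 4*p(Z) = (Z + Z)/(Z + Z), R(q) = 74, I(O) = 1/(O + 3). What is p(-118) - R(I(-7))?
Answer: -295/4 ≈ -73.750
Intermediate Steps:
I(O) = 1/(3 + O)
p(Z) = ¼ (p(Z) = ((Z + Z)/(Z + Z))/4 = ((2*Z)/((2*Z)))/4 = ((2*Z)*(1/(2*Z)))/4 = (¼)*1 = ¼)
p(-118) - R(I(-7)) = ¼ - 1*74 = ¼ - 74 = -295/4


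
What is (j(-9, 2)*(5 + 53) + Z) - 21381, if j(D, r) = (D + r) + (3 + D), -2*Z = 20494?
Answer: -32382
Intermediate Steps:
Z = -10247 (Z = -½*20494 = -10247)
j(D, r) = 3 + r + 2*D
(j(-9, 2)*(5 + 53) + Z) - 21381 = ((3 + 2 + 2*(-9))*(5 + 53) - 10247) - 21381 = ((3 + 2 - 18)*58 - 10247) - 21381 = (-13*58 - 10247) - 21381 = (-754 - 10247) - 21381 = -11001 - 21381 = -32382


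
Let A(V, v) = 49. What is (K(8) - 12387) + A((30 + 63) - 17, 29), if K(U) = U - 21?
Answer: -12351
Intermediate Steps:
K(U) = -21 + U
(K(8) - 12387) + A((30 + 63) - 17, 29) = ((-21 + 8) - 12387) + 49 = (-13 - 12387) + 49 = -12400 + 49 = -12351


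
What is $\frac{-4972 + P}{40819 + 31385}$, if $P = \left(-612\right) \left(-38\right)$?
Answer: $\frac{4571}{18051} \approx 0.25323$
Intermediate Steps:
$P = 23256$
$\frac{-4972 + P}{40819 + 31385} = \frac{-4972 + 23256}{40819 + 31385} = \frac{18284}{72204} = 18284 \cdot \frac{1}{72204} = \frac{4571}{18051}$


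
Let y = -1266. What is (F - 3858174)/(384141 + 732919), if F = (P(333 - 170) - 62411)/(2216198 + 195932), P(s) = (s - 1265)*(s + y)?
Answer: -372256643901/107779757512 ≈ -3.4539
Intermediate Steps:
P(s) = (-1266 + s)*(-1265 + s) (P(s) = (s - 1265)*(s - 1266) = (-1265 + s)*(-1266 + s) = (-1266 + s)*(-1265 + s))
F = 230619/482426 (F = ((1601490 + (333 - 170)**2 - 2531*(333 - 170)) - 62411)/(2216198 + 195932) = ((1601490 + 163**2 - 2531*163) - 62411)/2412130 = ((1601490 + 26569 - 412553) - 62411)*(1/2412130) = (1215506 - 62411)*(1/2412130) = 1153095*(1/2412130) = 230619/482426 ≈ 0.47804)
(F - 3858174)/(384141 + 732919) = (230619/482426 - 3858174)/(384141 + 732919) = -1861283219505/482426/1117060 = -1861283219505/482426*1/1117060 = -372256643901/107779757512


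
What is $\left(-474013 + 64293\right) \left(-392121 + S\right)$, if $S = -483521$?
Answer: $358768040240$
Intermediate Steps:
$\left(-474013 + 64293\right) \left(-392121 + S\right) = \left(-474013 + 64293\right) \left(-392121 - 483521\right) = \left(-409720\right) \left(-875642\right) = 358768040240$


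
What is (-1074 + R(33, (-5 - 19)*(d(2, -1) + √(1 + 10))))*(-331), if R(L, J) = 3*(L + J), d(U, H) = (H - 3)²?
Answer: 704037 + 23832*√11 ≈ 7.8308e+5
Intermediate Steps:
d(U, H) = (-3 + H)²
R(L, J) = 3*J + 3*L (R(L, J) = 3*(J + L) = 3*J + 3*L)
(-1074 + R(33, (-5 - 19)*(d(2, -1) + √(1 + 10))))*(-331) = (-1074 + (3*((-5 - 19)*((-3 - 1)² + √(1 + 10))) + 3*33))*(-331) = (-1074 + (3*(-24*((-4)² + √11)) + 99))*(-331) = (-1074 + (3*(-24*(16 + √11)) + 99))*(-331) = (-1074 + (3*(-384 - 24*√11) + 99))*(-331) = (-1074 + ((-1152 - 72*√11) + 99))*(-331) = (-1074 + (-1053 - 72*√11))*(-331) = (-2127 - 72*√11)*(-331) = 704037 + 23832*√11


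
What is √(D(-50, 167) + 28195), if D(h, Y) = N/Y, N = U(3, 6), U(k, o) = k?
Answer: 2*√196582714/167 ≈ 167.91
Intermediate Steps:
N = 3
D(h, Y) = 3/Y
√(D(-50, 167) + 28195) = √(3/167 + 28195) = √(4708568/167) = 2*√196582714/167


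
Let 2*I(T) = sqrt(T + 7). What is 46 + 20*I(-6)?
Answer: 56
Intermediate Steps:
I(T) = sqrt(7 + T)/2 (I(T) = sqrt(T + 7)/2 = sqrt(7 + T)/2)
46 + 20*I(-6) = 46 + 20*(sqrt(7 - 6)/2) = 46 + 20*(sqrt(1)/2) = 46 + 20*((1/2)*1) = 46 + 20*(1/2) = 46 + 10 = 56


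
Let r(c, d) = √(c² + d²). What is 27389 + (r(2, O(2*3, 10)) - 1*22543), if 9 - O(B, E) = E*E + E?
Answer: 4846 + √10205 ≈ 4947.0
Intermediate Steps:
O(B, E) = 9 - E - E² (O(B, E) = 9 - (E*E + E) = 9 - (E² + E) = 9 - (E + E²) = 9 + (-E - E²) = 9 - E - E²)
27389 + (r(2, O(2*3, 10)) - 1*22543) = 27389 + (√(2² + (9 - 1*10 - 1*10²)²) - 1*22543) = 27389 + (√(4 + (9 - 10 - 1*100)²) - 22543) = 27389 + (√(4 + (9 - 10 - 100)²) - 22543) = 27389 + (√(4 + (-101)²) - 22543) = 27389 + (√(4 + 10201) - 22543) = 27389 + (√10205 - 22543) = 27389 + (-22543 + √10205) = 4846 + √10205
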